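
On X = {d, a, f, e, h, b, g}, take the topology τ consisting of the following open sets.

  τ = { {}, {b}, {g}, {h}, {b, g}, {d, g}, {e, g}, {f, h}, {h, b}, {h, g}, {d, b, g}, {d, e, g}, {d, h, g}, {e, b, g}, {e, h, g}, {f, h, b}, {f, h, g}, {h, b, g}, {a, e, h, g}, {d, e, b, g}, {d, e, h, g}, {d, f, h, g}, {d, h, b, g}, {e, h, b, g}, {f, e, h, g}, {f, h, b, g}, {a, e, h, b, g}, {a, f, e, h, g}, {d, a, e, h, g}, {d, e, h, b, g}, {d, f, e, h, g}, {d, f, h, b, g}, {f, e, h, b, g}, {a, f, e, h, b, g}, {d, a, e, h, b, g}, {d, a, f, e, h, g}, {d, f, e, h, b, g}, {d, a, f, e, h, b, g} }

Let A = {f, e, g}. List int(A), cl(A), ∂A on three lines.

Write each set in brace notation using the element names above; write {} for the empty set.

int(A) = {e, g}
cl(A)  = {d, a, f, e, g}
∂A     = {d, a, f}

open subsets of A: {}, {g}, {e, g}; so int(A) = {e, g}
closure: X∖int(X∖A) = X∖{h, b} = {d, a, f, e, g}
∂A = {d, a, f, e, g} minus {e, g} = {d, a, f}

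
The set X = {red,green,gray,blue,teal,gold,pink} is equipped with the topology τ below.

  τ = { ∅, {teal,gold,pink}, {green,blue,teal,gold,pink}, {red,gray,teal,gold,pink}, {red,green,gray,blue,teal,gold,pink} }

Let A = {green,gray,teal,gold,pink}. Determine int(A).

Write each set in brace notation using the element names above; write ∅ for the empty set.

{teal,gold,pink}

opens ⊆ A: ∅, {teal,gold,pink}; union → int = {teal,gold,pink}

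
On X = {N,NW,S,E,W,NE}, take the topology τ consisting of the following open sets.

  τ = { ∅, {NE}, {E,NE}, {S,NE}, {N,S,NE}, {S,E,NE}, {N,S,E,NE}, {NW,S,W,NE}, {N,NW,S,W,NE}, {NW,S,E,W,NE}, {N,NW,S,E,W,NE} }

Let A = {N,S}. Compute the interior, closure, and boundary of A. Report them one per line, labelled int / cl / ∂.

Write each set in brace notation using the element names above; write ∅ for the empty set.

int(A) = ∅
cl(A)  = {N,NW,S,W}
∂A     = {N,NW,S,W}

interior: largest open inside A is ∅ (from ∅)
cl via duality: int({NW,E,W,NE}) = {E,NE}, so X∖{E,NE} = {N,NW,S,W}
cl∖int = {N,NW,S,W}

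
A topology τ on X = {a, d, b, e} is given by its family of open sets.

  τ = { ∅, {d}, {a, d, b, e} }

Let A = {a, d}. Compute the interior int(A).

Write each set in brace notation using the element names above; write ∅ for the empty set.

{d}

interior: largest open inside A is {d} (from ∅, {d})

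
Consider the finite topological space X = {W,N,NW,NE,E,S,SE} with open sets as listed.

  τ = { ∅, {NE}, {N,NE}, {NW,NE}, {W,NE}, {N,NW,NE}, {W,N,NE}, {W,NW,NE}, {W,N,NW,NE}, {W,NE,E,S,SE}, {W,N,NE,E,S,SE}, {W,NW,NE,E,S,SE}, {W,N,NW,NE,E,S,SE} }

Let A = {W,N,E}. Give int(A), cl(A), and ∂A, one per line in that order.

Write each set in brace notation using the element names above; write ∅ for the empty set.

int(A) = ∅
cl(A)  = {W,N,E,S,SE}
∂A     = {W,N,E,S,SE}

open subsets of A: ∅; so int(A) = ∅
closure: X∖int(X∖A) = X∖{NW,NE} = {W,N,E,S,SE}
∂A = {W,N,E,S,SE} minus ∅ = {W,N,E,S,SE}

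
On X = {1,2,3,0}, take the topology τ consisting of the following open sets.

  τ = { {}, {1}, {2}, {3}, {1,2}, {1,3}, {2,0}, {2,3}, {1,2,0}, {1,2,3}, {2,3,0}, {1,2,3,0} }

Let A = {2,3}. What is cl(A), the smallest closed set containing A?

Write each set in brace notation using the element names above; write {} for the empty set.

cl via duality: int({1,0}) = {1}, so X∖{1} = {2,3,0}

{2,3,0}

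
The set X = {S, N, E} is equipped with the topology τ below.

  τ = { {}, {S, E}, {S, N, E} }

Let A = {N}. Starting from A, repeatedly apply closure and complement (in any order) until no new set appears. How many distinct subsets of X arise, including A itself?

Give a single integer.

complement {S, E}; its interior {S, E}; cl(A) = X∖{S, E} = {N}
With k = closure, c = complement:
  1. A     = {N}
  2. cA    = {S, E}
  3. kcA   = {S, N, E}
  4. ckcA  = {}
k, c of each give nothing new

4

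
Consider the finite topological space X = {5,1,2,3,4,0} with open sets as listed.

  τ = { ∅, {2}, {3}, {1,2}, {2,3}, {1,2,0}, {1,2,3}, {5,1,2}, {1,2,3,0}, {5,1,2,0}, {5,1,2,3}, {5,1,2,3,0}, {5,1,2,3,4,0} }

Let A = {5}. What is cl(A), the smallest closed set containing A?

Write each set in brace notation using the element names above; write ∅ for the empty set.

{5,4}

X∖A={1,2,3,4,0}, int(X∖A)={1,2,3,0}, hence cl(A)={5,4}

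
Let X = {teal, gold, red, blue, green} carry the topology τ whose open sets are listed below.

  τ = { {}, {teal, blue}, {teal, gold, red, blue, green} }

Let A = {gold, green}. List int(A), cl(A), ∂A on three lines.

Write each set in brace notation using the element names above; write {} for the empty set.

opens ⊆ A: {}; union → int = {}
complement {teal, red, blue}; its interior {teal, blue}; cl(A) = X∖{teal, blue} = {gold, red, green}
boundary = {gold, red, green} ∖ {} = {gold, red, green}

int(A) = {}
cl(A)  = {gold, red, green}
∂A     = {gold, red, green}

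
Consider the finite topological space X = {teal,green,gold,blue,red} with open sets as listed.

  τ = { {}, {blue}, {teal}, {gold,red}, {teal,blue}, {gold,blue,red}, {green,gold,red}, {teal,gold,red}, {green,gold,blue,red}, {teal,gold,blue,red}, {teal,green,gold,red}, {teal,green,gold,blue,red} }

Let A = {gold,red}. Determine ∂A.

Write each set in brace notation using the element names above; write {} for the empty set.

opens ⊆ A: {}, {gold,red}; union → int = {gold,red}
complement {teal,green,blue}; its interior {teal,blue}; cl(A) = X∖{teal,blue} = {green,gold,red}
boundary = {green,gold,red} ∖ {gold,red} = {green}

{green}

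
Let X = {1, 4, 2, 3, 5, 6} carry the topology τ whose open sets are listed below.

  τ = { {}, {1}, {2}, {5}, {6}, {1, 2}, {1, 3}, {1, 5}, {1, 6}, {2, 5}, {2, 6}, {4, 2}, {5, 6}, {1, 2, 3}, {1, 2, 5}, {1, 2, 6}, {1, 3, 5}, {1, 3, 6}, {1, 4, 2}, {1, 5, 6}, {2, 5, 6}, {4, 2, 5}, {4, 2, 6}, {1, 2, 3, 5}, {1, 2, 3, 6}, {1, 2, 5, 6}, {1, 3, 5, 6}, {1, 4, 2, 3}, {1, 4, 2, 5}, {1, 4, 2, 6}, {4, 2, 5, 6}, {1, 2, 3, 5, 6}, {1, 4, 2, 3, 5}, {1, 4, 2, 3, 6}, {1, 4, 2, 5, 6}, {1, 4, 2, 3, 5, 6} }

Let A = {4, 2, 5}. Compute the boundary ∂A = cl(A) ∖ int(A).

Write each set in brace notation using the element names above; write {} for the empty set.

{}

U open, U⊆A: {}, {2}, {5}, {4, 2}, {2, 5}, {4, 2, 5}. int(A) = ⋃ = {4, 2, 5}
X∖A={1, 3, 6}, int(X∖A)={1, 3, 6}, hence cl(A)={4, 2, 5}
∂A: remove int from cl → {}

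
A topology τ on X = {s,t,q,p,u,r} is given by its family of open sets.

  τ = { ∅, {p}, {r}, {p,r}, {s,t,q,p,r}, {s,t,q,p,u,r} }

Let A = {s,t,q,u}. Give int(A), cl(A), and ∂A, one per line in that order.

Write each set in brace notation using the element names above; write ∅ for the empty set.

int(A) = ∅
cl(A)  = {s,t,q,u}
∂A     = {s,t,q,u}

interior: largest open inside A is ∅ (from ∅)
cl via duality: int({p,r}) = {p,r}, so X∖{p,r} = {s,t,q,u}
cl∖int = {s,t,q,u}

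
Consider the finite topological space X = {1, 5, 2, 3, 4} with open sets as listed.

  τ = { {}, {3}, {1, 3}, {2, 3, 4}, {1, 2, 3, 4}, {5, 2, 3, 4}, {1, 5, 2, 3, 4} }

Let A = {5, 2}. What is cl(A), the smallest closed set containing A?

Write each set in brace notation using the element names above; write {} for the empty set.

{5, 2, 4}

complement {1, 3, 4}; its interior {1, 3}; cl(A) = X∖{1, 3} = {5, 2, 4}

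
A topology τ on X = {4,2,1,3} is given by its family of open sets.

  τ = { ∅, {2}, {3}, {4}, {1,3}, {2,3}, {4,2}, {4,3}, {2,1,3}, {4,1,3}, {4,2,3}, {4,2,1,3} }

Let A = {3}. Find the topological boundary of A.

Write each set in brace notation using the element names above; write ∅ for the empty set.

{1}

opens ⊆ A: ∅, {3}; union → int = {3}
complement {4,2,1}; its interior {4,2}; cl(A) = X∖{4,2} = {1,3}
boundary = {1,3} ∖ {3} = {1}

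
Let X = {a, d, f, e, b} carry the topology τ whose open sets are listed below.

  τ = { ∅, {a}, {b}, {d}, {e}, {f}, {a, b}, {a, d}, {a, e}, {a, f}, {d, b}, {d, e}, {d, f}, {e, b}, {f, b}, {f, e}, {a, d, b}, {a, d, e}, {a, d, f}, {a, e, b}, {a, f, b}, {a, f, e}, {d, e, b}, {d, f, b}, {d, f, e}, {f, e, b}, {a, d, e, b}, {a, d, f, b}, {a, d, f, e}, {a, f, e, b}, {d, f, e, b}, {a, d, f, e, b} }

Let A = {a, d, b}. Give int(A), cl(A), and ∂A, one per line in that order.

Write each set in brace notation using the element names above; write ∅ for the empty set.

interior: largest open inside A is {a, d, b} (from ∅, {d}, {b}, {a}, {d, b}, {a, b}, {a, d}, {a, d, b})
cl via duality: int({f, e}) = {f, e}, so X∖{f, e} = {a, d, b}
cl∖int = ∅

int(A) = {a, d, b}
cl(A)  = {a, d, b}
∂A     = ∅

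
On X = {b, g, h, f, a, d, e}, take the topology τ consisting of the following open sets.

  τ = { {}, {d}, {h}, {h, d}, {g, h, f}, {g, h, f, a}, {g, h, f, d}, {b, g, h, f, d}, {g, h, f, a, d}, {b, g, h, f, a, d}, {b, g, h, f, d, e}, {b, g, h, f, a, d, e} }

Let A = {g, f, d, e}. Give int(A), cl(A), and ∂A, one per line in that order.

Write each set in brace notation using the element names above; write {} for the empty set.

interior: largest open inside A is {d} (from {}, {d})
cl via duality: int({b, h, a}) = {h}, so X∖{h} = {b, g, f, a, d, e}
cl∖int = {b, g, f, a, e}

int(A) = {d}
cl(A)  = {b, g, f, a, d, e}
∂A     = {b, g, f, a, e}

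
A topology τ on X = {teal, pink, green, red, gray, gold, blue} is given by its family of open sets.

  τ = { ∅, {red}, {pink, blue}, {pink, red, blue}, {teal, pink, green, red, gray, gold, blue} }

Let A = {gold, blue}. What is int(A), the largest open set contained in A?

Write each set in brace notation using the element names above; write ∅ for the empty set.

open subsets of A: ∅; so int(A) = ∅

∅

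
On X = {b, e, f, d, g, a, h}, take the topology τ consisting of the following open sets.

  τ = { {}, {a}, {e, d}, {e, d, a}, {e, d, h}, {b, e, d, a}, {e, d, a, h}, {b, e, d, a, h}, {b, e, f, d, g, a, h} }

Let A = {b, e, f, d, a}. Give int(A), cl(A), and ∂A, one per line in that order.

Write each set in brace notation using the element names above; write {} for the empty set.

int(A) = {b, e, d, a}
cl(A)  = {b, e, f, d, g, a, h}
∂A     = {f, g, h}

U open, U⊆A: {}, {a}, {e, d}, {e, d, a}, {b, e, d, a}. int(A) = ⋃ = {b, e, d, a}
X∖A={g, h}, int(X∖A)={}, hence cl(A)={b, e, f, d, g, a, h}
∂A: remove int from cl → {f, g, h}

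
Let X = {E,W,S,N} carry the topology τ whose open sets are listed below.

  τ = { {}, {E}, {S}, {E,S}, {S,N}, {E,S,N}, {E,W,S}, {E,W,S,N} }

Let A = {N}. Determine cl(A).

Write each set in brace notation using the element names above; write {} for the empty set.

complement {E,W,S}; its interior {E,W,S}; cl(A) = X∖{E,W,S} = {N}

{N}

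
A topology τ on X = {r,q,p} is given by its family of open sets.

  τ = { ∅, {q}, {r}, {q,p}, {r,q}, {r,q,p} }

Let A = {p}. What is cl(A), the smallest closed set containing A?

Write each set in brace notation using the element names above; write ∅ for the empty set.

{p}

closure: X∖int(X∖A) = X∖{r,q} = {p}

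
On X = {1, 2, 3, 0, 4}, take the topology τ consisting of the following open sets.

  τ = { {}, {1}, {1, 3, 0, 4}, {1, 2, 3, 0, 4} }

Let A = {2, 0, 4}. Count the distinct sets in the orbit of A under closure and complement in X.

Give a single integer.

closure: X∖int(X∖A) = X∖{1} = {2, 3, 0, 4}
Let k=closure and c=complement:
  1. A     = {2, 0, 4}
  2. kA    = {2, 3, 0, 4}
  3. cA    = {1, 3}
  4. ckA   = {1}
  5. kcA   = {1, 2, 3, 0, 4}
  6. ckcA  = {}
— saturated at 6

6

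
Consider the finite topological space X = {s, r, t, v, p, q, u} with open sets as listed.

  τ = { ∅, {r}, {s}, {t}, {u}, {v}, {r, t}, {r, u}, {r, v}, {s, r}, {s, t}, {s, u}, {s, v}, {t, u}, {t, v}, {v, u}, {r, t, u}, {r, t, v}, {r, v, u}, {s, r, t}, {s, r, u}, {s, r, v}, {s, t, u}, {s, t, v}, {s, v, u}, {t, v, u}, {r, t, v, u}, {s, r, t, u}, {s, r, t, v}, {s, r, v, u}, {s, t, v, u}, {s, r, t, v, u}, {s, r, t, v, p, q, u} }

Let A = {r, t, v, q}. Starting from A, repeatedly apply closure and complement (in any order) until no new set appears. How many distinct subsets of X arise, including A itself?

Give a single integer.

6

cl via duality: int({s, p, u}) = {s, u}, so X∖{s, u} = {r, t, v, p, q}
Write k for closure, c for complement:
  1. A     = {r, t, v, q}
  2. kA    = {r, t, v, p, q}
  3. cA    = {s, p, u}
  4. ckA   = {s, u}
  5. kcA   = {s, p, q, u}
  6. ckcA  = {r, t, v}
applying k or c yields no new set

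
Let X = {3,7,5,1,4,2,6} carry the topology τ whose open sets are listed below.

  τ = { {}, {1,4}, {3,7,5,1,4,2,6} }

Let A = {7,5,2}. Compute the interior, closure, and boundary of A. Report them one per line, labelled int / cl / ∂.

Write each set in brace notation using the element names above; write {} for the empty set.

opens ⊆ A: {}; union → int = {}
complement {3,1,4,6}; its interior {1,4}; cl(A) = X∖{1,4} = {3,7,5,2,6}
boundary = {3,7,5,2,6} ∖ {} = {3,7,5,2,6}

int(A) = {}
cl(A)  = {3,7,5,2,6}
∂A     = {3,7,5,2,6}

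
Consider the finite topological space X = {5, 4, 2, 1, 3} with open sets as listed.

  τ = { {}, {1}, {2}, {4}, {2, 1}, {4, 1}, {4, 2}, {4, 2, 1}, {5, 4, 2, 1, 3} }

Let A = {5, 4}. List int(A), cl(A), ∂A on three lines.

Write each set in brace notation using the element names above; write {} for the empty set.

open subsets of A: {}, {4}; so int(A) = {4}
closure: X∖int(X∖A) = X∖{2, 1} = {5, 4, 3}
∂A = {5, 4, 3} minus {4} = {5, 3}

int(A) = {4}
cl(A)  = {5, 4, 3}
∂A     = {5, 3}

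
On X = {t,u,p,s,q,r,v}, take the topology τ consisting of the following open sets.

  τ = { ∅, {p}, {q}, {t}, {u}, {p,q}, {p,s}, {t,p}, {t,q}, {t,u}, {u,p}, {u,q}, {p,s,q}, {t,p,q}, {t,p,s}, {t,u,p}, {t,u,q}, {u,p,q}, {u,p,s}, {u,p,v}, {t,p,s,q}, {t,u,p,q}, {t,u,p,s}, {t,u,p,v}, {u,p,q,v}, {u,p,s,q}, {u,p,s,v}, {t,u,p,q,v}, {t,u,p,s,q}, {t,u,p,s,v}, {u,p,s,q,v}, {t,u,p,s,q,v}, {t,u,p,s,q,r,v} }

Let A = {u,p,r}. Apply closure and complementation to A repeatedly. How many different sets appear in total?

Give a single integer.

closure: X∖int(X∖A) = X∖{t,q} = {u,p,s,r,v}
Let k=closure and c=complement:
  1. A     = {u,p,r}
  2. kA    = {u,p,s,r,v}
  3. cA    = {t,s,q,v}
  4. ckA   = {t,q}
  5. kcA   = {t,s,q,r,v}
  6. kckA  = {t,q,r}
  7. ckcA  = {u,p}
  8. ckckA = {u,p,s,v}
— saturated at 8

8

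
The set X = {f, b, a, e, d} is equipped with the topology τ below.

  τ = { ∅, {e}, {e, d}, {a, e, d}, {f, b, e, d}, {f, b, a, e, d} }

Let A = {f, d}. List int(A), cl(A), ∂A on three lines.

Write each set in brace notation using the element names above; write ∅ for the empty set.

U open, U⊆A: ∅. int(A) = ⋃ = ∅
X∖A={b, a, e}, int(X∖A)={e}, hence cl(A)={f, b, a, d}
∂A: remove int from cl → {f, b, a, d}

int(A) = ∅
cl(A)  = {f, b, a, d}
∂A     = {f, b, a, d}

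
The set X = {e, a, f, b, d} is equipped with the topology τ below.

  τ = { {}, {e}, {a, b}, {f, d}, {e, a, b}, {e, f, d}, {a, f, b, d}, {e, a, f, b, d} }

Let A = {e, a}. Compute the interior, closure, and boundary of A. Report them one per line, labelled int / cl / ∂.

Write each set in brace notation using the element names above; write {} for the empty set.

open subsets of A: {}, {e}; so int(A) = {e}
closure: X∖int(X∖A) = X∖{f, d} = {e, a, b}
∂A = {e, a, b} minus {e} = {a, b}

int(A) = {e}
cl(A)  = {e, a, b}
∂A     = {a, b}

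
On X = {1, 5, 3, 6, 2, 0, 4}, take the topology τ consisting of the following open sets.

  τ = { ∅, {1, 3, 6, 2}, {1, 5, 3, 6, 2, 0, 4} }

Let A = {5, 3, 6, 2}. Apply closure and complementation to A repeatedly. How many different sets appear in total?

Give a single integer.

4

closure: X∖int(X∖A) = X∖∅ = {1, 5, 3, 6, 2, 0, 4}
Let k=closure and c=complement:
  1. A     = {5, 3, 6, 2}
  2. kA    = {1, 5, 3, 6, 2, 0, 4}
  3. cA    = {1, 0, 4}
  4. ckA   = ∅
— saturated at 4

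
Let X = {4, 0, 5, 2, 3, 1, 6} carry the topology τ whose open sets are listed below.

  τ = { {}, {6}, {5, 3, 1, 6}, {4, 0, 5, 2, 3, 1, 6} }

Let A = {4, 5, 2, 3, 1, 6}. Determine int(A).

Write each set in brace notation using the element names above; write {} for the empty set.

opens ⊆ A: {}, {6}, {5, 3, 1, 6}; union → int = {5, 3, 1, 6}

{5, 3, 1, 6}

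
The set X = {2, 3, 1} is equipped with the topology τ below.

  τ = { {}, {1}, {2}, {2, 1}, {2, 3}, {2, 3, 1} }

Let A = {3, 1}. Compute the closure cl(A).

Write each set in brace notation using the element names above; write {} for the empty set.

complement {2}; its interior {2}; cl(A) = X∖{2} = {3, 1}

{3, 1}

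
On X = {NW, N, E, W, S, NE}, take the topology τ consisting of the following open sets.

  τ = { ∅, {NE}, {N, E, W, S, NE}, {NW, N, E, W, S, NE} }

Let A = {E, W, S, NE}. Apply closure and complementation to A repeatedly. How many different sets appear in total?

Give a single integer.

6

X∖A={NW, N}, int(X∖A)=∅, hence cl(A)={NW, N, E, W, S, NE}
Orbit (k=closure, c=complement):
  1. A     = {E, W, S, NE}
  2. kA    = {NW, N, E, W, S, NE}
  3. cA    = {NW, N}
  4. ckA   = ∅
  5. kcA   = {NW, N, E, W, S}
  6. ckcA  = {NE}
(closed under both — stop)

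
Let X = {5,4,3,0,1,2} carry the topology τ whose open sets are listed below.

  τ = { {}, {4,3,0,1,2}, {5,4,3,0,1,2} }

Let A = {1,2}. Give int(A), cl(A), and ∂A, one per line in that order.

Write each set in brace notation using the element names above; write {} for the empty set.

int(A) = {}
cl(A)  = {5,4,3,0,1,2}
∂A     = {5,4,3,0,1,2}

opens ⊆ A: {}; union → int = {}
complement {5,4,3,0}; its interior {}; cl(A) = X∖{} = {5,4,3,0,1,2}
boundary = {5,4,3,0,1,2} ∖ {} = {5,4,3,0,1,2}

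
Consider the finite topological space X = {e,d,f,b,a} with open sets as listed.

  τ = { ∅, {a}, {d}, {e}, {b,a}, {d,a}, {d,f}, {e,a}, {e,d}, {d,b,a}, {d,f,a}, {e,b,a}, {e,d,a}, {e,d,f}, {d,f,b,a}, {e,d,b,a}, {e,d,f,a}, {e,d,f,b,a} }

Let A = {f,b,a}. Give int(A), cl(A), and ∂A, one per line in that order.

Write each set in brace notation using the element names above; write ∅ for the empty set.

int(A) = {b,a}
cl(A)  = {f,b,a}
∂A     = {f}

interior: largest open inside A is {b,a} (from ∅, {a}, {b,a})
cl via duality: int({e,d}) = {e,d}, so X∖{e,d} = {f,b,a}
cl∖int = {f}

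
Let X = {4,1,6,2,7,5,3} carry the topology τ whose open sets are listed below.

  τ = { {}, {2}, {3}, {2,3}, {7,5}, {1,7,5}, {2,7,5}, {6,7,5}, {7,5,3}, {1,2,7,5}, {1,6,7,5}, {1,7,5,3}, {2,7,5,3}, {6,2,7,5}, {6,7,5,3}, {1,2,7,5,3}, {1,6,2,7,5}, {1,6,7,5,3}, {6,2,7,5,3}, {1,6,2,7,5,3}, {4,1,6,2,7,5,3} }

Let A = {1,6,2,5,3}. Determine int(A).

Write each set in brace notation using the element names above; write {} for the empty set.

open subsets of A: {}, {2}, {3}, {2,3}; so int(A) = {2,3}

{2,3}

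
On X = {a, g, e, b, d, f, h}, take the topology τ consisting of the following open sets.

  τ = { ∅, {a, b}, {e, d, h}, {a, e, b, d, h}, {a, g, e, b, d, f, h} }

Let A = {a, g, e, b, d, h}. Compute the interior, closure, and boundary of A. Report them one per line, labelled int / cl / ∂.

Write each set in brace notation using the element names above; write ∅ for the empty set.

U open, U⊆A: ∅, {a, b}, {e, d, h}, {a, e, b, d, h}. int(A) = ⋃ = {a, e, b, d, h}
X∖A={f}, int(X∖A)=∅, hence cl(A)={a, g, e, b, d, f, h}
∂A: remove int from cl → {g, f}

int(A) = {a, e, b, d, h}
cl(A)  = {a, g, e, b, d, f, h}
∂A     = {g, f}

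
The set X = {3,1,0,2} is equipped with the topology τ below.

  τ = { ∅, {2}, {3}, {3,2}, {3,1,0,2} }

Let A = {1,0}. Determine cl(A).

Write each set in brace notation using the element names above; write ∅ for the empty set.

closure: X∖int(X∖A) = X∖{3,2} = {1,0}

{1,0}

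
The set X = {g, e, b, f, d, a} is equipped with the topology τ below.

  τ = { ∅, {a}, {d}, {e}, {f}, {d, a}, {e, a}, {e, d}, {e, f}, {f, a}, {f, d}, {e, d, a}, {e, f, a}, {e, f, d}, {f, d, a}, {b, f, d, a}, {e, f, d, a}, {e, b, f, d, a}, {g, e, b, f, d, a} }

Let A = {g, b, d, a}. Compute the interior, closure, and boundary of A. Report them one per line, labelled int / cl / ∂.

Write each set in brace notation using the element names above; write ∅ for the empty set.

int(A) = {d, a}
cl(A)  = {g, b, d, a}
∂A     = {g, b}

interior: largest open inside A is {d, a} (from ∅, {a}, {d}, {d, a})
cl via duality: int({e, f}) = {e, f}, so X∖{e, f} = {g, b, d, a}
cl∖int = {g, b}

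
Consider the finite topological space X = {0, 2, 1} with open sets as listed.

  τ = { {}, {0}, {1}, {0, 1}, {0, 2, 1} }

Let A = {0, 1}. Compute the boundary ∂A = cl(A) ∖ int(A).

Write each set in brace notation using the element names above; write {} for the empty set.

{2}

opens ⊆ A: {}, {0}, {1}, {0, 1}; union → int = {0, 1}
complement {2}; its interior {}; cl(A) = X∖{} = {0, 2, 1}
boundary = {0, 2, 1} ∖ {0, 1} = {2}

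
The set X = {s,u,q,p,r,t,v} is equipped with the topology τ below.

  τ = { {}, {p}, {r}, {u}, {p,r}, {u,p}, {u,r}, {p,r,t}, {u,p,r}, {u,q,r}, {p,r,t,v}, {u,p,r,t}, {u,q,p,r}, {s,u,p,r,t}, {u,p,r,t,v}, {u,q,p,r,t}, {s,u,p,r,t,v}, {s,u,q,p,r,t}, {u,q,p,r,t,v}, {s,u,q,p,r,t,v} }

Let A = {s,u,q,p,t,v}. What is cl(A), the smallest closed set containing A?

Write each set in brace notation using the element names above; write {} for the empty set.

closure: X∖int(X∖A) = X∖{r} = {s,u,q,p,t,v}

{s,u,q,p,t,v}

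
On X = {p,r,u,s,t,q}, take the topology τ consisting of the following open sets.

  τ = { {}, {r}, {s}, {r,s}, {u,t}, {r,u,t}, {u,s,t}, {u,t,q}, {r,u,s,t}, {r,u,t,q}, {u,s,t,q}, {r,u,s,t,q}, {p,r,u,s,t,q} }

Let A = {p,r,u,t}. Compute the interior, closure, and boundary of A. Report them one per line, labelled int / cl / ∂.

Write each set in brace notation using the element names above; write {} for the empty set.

int(A) = {r,u,t}
cl(A)  = {p,r,u,t,q}
∂A     = {p,q}

open subsets of A: {}, {r}, {u,t}, {r,u,t}; so int(A) = {r,u,t}
closure: X∖int(X∖A) = X∖{s} = {p,r,u,t,q}
∂A = {p,r,u,t,q} minus {r,u,t} = {p,q}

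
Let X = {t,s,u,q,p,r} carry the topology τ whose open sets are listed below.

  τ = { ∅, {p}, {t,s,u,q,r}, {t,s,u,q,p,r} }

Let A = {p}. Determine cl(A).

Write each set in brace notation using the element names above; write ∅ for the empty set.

cl via duality: int({t,s,u,q,r}) = {t,s,u,q,r}, so X∖{t,s,u,q,r} = {p}

{p}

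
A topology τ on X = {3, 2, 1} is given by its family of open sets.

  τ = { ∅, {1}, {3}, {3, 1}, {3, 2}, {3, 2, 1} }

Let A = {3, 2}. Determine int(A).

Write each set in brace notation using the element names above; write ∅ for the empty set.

{3, 2}

opens ⊆ A: ∅, {3}, {3, 2}; union → int = {3, 2}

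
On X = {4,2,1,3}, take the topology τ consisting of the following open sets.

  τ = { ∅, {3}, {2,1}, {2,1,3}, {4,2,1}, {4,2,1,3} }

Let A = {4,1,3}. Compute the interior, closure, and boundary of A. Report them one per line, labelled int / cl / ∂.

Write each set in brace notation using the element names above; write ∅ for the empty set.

U open, U⊆A: ∅, {3}. int(A) = ⋃ = {3}
X∖A={2}, int(X∖A)=∅, hence cl(A)={4,2,1,3}
∂A: remove int from cl → {4,2,1}

int(A) = {3}
cl(A)  = {4,2,1,3}
∂A     = {4,2,1}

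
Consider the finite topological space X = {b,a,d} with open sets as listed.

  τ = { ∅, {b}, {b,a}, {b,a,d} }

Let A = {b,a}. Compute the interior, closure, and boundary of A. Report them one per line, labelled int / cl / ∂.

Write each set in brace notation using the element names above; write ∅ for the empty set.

interior: largest open inside A is {b,a} (from ∅, {b}, {b,a})
cl via duality: int({d}) = ∅, so X∖∅ = {b,a,d}
cl∖int = {d}

int(A) = {b,a}
cl(A)  = {b,a,d}
∂A     = {d}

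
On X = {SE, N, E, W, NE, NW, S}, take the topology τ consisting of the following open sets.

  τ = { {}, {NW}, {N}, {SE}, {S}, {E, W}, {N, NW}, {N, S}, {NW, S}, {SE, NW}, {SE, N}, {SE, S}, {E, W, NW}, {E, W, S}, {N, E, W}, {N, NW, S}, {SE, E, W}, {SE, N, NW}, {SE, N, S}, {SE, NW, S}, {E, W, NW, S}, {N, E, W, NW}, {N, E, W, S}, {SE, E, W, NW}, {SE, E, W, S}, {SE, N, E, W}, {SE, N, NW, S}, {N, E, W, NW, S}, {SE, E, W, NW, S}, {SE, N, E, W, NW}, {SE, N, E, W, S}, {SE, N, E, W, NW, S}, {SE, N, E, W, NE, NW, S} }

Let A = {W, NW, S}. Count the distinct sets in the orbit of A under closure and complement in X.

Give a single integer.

complement {SE, N, E, NE}; its interior {SE, N}; cl(A) = X∖{SE, N} = {E, W, NE, NW, S}
With k = closure, c = complement:
  1. A     = {W, NW, S}
  2. kA    = {E, W, NE, NW, S}
  3. cA    = {SE, N, E, NE}
  4. ckA   = {SE, N}
  5. kcA   = {SE, N, E, W, NE}
  6. kckA  = {SE, N, NE}
  7. ckcA  = {NW, S}
  8. ckckA = {E, W, NW, S}
  9. kckcA = {NE, NW, S}
  10. ckckcA = {SE, N, E, W}
k, c of each give nothing new

10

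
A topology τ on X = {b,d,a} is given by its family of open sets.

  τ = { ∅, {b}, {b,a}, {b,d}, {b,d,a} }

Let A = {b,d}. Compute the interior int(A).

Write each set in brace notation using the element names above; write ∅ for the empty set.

{b,d}

interior: largest open inside A is {b,d} (from ∅, {b}, {b,d})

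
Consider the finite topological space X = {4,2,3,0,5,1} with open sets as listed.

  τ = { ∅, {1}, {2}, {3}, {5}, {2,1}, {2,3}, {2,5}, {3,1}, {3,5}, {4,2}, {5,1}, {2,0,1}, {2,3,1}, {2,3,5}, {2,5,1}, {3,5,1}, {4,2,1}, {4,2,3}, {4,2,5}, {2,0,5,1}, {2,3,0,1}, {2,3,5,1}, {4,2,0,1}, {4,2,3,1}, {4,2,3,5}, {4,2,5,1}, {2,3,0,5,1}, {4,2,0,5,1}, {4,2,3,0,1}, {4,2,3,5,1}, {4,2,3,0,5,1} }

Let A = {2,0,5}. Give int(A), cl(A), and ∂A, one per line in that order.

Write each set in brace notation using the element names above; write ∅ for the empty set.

int(A) = {2,5}
cl(A)  = {4,2,0,5}
∂A     = {4,0}

opens ⊆ A: ∅, {2}, {5}, {2,5}; union → int = {2,5}
complement {4,3,1}; its interior {3,1}; cl(A) = X∖{3,1} = {4,2,0,5}
boundary = {4,2,0,5} ∖ {2,5} = {4,0}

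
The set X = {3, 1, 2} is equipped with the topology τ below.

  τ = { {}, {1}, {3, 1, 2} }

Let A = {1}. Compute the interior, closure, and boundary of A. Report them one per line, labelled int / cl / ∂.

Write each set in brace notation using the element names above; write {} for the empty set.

int(A) = {1}
cl(A)  = {3, 1, 2}
∂A     = {3, 2}

open subsets of A: {}, {1}; so int(A) = {1}
closure: X∖int(X∖A) = X∖{} = {3, 1, 2}
∂A = {3, 1, 2} minus {1} = {3, 2}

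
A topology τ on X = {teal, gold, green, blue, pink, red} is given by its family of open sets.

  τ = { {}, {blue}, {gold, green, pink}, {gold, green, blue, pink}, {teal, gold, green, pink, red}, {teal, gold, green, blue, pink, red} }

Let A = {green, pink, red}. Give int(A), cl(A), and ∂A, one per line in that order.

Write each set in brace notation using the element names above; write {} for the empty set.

int(A) = {}
cl(A)  = {teal, gold, green, pink, red}
∂A     = {teal, gold, green, pink, red}

interior: largest open inside A is {} (from {})
cl via duality: int({teal, gold, blue}) = {blue}, so X∖{blue} = {teal, gold, green, pink, red}
cl∖int = {teal, gold, green, pink, red}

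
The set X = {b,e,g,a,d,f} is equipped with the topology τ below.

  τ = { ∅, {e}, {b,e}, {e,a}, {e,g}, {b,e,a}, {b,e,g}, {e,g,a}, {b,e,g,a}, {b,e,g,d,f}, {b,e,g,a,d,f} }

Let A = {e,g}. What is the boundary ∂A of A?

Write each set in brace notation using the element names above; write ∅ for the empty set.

interior: largest open inside A is {e,g} (from ∅, {e}, {e,g})
cl via duality: int({b,a,d,f}) = ∅, so X∖∅ = {b,e,g,a,d,f}
cl∖int = {b,a,d,f}

{b,a,d,f}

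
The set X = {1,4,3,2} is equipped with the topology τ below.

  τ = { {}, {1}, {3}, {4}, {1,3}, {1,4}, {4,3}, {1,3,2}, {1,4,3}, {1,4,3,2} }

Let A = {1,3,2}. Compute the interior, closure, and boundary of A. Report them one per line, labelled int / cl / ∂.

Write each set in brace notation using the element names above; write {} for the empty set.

open subsets of A: {}, {3}, {1}, {1,3}, {1,3,2}; so int(A) = {1,3,2}
closure: X∖int(X∖A) = X∖{4} = {1,3,2}
∂A = {1,3,2} minus {1,3,2} = {}

int(A) = {1,3,2}
cl(A)  = {1,3,2}
∂A     = {}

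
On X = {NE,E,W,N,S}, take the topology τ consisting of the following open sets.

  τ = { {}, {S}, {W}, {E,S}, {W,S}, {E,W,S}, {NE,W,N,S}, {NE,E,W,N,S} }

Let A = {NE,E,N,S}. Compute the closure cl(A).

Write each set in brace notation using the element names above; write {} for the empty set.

{NE,E,N,S}

X∖A={W}, int(X∖A)={W}, hence cl(A)={NE,E,N,S}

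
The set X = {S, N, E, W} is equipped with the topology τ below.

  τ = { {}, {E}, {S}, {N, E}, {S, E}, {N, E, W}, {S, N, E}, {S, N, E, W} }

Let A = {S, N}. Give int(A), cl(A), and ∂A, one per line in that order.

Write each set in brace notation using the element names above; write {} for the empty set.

open subsets of A: {}, {S}; so int(A) = {S}
closure: X∖int(X∖A) = X∖{E} = {S, N, W}
∂A = {S, N, W} minus {S} = {N, W}

int(A) = {S}
cl(A)  = {S, N, W}
∂A     = {N, W}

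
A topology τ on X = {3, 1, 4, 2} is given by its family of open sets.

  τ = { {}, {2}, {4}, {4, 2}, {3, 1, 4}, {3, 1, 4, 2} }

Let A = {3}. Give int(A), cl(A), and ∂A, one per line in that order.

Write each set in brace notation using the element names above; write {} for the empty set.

int(A) = {}
cl(A)  = {3, 1}
∂A     = {3, 1}

interior: largest open inside A is {} (from {})
cl via duality: int({1, 4, 2}) = {4, 2}, so X∖{4, 2} = {3, 1}
cl∖int = {3, 1}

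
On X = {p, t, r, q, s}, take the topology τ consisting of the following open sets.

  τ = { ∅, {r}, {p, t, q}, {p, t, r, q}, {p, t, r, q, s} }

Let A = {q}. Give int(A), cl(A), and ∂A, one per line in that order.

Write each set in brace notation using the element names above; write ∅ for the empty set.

int(A) = ∅
cl(A)  = {p, t, q, s}
∂A     = {p, t, q, s}

opens ⊆ A: ∅; union → int = ∅
complement {p, t, r, s}; its interior {r}; cl(A) = X∖{r} = {p, t, q, s}
boundary = {p, t, q, s} ∖ ∅ = {p, t, q, s}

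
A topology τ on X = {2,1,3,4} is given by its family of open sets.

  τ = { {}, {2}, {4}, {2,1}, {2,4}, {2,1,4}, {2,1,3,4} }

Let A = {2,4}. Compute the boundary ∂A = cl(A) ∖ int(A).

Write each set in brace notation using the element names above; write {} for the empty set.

open subsets of A: {}, {2}, {4}, {2,4}; so int(A) = {2,4}
closure: X∖int(X∖A) = X∖{} = {2,1,3,4}
∂A = {2,1,3,4} minus {2,4} = {1,3}

{1,3}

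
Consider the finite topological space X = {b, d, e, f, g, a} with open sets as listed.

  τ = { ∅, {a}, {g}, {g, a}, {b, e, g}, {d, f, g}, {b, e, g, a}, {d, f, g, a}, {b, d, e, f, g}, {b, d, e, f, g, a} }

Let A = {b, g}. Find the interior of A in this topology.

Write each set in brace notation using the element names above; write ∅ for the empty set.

{g}

open subsets of A: ∅, {g}; so int(A) = {g}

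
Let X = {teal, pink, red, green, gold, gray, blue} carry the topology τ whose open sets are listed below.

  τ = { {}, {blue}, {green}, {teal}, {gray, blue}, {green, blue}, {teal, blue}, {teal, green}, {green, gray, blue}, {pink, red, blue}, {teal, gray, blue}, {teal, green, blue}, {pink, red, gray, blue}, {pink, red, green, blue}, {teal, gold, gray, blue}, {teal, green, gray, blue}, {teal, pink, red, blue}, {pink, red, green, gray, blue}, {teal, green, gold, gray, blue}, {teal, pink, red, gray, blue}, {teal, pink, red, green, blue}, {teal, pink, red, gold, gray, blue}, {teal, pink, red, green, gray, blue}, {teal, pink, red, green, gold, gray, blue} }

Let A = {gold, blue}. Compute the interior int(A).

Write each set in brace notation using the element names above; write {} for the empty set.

{blue}

U open, U⊆A: {}, {blue}. int(A) = ⋃ = {blue}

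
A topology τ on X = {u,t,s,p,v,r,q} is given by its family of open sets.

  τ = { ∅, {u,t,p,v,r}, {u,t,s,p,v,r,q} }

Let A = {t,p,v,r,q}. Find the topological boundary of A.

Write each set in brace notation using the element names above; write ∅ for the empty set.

{u,t,s,p,v,r,q}

open subsets of A: ∅; so int(A) = ∅
closure: X∖int(X∖A) = X∖∅ = {u,t,s,p,v,r,q}
∂A = {u,t,s,p,v,r,q} minus ∅ = {u,t,s,p,v,r,q}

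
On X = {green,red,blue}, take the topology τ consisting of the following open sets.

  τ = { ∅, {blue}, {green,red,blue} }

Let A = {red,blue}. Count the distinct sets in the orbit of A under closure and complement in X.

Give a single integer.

X∖A={green}, int(X∖A)=∅, hence cl(A)={green,red,blue}
Orbit (k=closure, c=complement):
  1. A     = {red,blue}
  2. kA    = {green,red,blue}
  3. cA    = {green}
  4. ckA   = ∅
  5. kcA   = {green,red}
  6. ckcA  = {blue}
(closed under both — stop)

6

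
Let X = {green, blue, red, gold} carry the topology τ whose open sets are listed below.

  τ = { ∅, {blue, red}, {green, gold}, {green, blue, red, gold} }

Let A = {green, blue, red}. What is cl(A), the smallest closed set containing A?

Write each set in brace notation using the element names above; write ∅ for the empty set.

{green, blue, red, gold}

X∖A={gold}, int(X∖A)=∅, hence cl(A)={green, blue, red, gold}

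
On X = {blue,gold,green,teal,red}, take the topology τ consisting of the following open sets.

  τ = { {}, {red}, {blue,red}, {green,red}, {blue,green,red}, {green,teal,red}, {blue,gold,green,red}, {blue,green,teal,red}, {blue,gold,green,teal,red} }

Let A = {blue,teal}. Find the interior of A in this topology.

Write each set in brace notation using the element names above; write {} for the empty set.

U open, U⊆A: {}. int(A) = ⋃ = {}

{}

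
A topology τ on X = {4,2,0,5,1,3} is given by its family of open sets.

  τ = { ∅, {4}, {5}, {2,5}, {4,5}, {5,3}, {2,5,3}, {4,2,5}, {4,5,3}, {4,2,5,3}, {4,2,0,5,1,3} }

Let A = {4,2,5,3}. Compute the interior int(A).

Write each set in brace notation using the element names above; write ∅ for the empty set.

{4,2,5,3}

open subsets of A: ∅, {4}, {5}, {4,5}, {5,3}, {2,5}, {2,5,3}, {4,2,5}, {4,5,3}, {4,2,5,3}; so int(A) = {4,2,5,3}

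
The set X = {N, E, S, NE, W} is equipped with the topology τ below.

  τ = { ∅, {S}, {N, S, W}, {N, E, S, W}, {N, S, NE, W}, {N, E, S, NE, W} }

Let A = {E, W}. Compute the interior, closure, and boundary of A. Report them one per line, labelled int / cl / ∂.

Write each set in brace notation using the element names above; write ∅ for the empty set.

U open, U⊆A: ∅. int(A) = ⋃ = ∅
X∖A={N, S, NE}, int(X∖A)={S}, hence cl(A)={N, E, NE, W}
∂A: remove int from cl → {N, E, NE, W}

int(A) = ∅
cl(A)  = {N, E, NE, W}
∂A     = {N, E, NE, W}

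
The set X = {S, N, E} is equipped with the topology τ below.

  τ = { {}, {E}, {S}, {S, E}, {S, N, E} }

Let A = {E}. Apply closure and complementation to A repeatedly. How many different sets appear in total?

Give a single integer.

closure: X∖int(X∖A) = X∖{S} = {N, E}
Let k=closure and c=complement:
  1. A     = {E}
  2. kA    = {N, E}
  3. cA    = {S, N}
  4. ckA   = {S}
— saturated at 4

4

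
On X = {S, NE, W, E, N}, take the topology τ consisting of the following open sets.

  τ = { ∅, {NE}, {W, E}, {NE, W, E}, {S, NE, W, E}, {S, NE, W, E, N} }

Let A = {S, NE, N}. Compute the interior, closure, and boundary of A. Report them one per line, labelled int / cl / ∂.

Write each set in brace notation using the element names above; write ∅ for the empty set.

int(A) = {NE}
cl(A)  = {S, NE, N}
∂A     = {S, N}

U open, U⊆A: ∅, {NE}. int(A) = ⋃ = {NE}
X∖A={W, E}, int(X∖A)={W, E}, hence cl(A)={S, NE, N}
∂A: remove int from cl → {S, N}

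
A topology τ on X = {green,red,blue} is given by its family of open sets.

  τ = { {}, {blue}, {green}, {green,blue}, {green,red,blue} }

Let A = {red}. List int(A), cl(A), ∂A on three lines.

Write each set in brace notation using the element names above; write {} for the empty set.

interior: largest open inside A is {} (from {})
cl via duality: int({green,blue}) = {green,blue}, so X∖{green,blue} = {red}
cl∖int = {red}

int(A) = {}
cl(A)  = {red}
∂A     = {red}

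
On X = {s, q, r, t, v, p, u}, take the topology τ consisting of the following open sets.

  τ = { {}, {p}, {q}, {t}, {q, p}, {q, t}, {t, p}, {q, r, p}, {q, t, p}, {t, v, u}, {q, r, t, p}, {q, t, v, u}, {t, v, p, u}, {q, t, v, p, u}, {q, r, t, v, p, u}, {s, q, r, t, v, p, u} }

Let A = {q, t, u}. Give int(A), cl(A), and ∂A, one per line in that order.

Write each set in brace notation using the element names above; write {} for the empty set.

int(A) = {q, t}
cl(A)  = {s, q, r, t, v, u}
∂A     = {s, r, v, u}

U open, U⊆A: {}, {t}, {q}, {q, t}. int(A) = ⋃ = {q, t}
X∖A={s, r, v, p}, int(X∖A)={p}, hence cl(A)={s, q, r, t, v, u}
∂A: remove int from cl → {s, r, v, u}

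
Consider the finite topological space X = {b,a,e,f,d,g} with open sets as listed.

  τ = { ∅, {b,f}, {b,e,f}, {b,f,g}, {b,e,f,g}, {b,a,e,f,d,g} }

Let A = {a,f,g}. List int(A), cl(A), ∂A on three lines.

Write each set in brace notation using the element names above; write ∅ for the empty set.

interior: largest open inside A is ∅ (from ∅)
cl via duality: int({b,e,d}) = ∅, so X∖∅ = {b,a,e,f,d,g}
cl∖int = {b,a,e,f,d,g}

int(A) = ∅
cl(A)  = {b,a,e,f,d,g}
∂A     = {b,a,e,f,d,g}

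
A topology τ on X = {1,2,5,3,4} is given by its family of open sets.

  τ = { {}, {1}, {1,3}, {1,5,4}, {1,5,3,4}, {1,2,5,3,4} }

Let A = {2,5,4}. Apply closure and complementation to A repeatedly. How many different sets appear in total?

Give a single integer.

4

complement {1,3}; its interior {1,3}; cl(A) = X∖{1,3} = {2,5,4}
With k = closure, c = complement:
  1. A     = {2,5,4}
  2. cA    = {1,3}
  3. kcA   = {1,2,5,3,4}
  4. ckcA  = {}
k, c of each give nothing new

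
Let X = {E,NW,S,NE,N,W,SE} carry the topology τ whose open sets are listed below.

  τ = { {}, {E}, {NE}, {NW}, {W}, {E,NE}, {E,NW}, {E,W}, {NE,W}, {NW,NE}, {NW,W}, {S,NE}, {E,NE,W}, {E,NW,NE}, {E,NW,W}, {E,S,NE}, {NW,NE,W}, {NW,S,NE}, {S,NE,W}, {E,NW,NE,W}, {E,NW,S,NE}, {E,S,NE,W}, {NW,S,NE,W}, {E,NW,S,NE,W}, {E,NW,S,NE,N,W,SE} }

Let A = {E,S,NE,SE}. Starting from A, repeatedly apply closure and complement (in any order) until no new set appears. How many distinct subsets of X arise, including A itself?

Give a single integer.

6

cl via duality: int({NW,N,W}) = {NW,W}, so X∖{NW,W} = {E,S,NE,N,SE}
Write k for closure, c for complement:
  1. A     = {E,S,NE,SE}
  2. kA    = {E,S,NE,N,SE}
  3. cA    = {NW,N,W}
  4. ckA   = {NW,W}
  5. kcA   = {NW,N,W,SE}
  6. ckcA  = {E,S,NE}
applying k or c yields no new set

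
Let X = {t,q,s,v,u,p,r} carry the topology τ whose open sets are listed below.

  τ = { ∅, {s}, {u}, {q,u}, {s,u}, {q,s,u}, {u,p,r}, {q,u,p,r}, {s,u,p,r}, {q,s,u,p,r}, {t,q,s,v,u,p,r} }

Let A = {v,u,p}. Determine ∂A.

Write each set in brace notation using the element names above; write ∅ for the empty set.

{t,q,v,p,r}

open subsets of A: ∅, {u}; so int(A) = {u}
closure: X∖int(X∖A) = X∖{s} = {t,q,v,u,p,r}
∂A = {t,q,v,u,p,r} minus {u} = {t,q,v,p,r}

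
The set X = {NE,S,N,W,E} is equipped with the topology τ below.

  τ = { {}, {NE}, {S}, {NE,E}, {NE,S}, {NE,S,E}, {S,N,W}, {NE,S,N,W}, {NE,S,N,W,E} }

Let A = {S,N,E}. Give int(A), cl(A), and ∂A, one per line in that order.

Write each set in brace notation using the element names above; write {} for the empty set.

int(A) = {S}
cl(A)  = {S,N,W,E}
∂A     = {N,W,E}

open subsets of A: {}, {S}; so int(A) = {S}
closure: X∖int(X∖A) = X∖{NE} = {S,N,W,E}
∂A = {S,N,W,E} minus {S} = {N,W,E}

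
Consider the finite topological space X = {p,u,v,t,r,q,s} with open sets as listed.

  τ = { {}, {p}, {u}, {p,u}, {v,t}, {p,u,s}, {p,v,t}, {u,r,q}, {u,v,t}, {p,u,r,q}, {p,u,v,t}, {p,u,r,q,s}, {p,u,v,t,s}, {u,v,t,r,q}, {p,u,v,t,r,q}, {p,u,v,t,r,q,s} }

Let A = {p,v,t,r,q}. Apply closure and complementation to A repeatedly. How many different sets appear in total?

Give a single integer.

8

X∖A={u,s}, int(X∖A)={u}, hence cl(A)={p,v,t,r,q,s}
Orbit (k=closure, c=complement):
  1. A     = {p,v,t,r,q}
  2. kA    = {p,v,t,r,q,s}
  3. cA    = {u,s}
  4. ckA   = {u}
  5. kcA   = {u,r,q,s}
  6. ckcA  = {p,v,t}
  7. kckcA = {p,v,t,s}
  8. ckckcA = {u,r,q}
(closed under both — stop)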